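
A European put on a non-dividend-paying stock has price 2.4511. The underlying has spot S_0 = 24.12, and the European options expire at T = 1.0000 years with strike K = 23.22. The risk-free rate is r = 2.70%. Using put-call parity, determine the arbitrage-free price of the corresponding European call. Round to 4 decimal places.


Put-call parity: C - P = S_0 * exp(-qT) - K * exp(-rT).
S_0 * exp(-qT) = 24.1200 * 1.00000000 = 24.12000000
K * exp(-rT) = 23.2200 * 0.97336124 = 22.60144803
C = P + S*exp(-qT) - K*exp(-rT)
C = 2.4511 + 24.12000000 - 22.60144803 = 3.9697

Answer: Call price = 3.9697


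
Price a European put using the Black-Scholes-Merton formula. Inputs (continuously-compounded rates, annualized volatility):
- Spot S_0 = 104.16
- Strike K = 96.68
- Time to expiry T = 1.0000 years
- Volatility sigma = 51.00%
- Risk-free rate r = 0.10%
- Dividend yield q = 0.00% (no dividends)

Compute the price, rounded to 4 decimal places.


Answer: Price = 16.6304

Derivation:
d1 = (ln(S/K) + (r - q + 0.5*sigma^2) * T) / (sigma * sqrt(T)) = 0.40308161
d2 = d1 - sigma * sqrt(T) = -0.10691839
exp(-rT) = 0.99900050; exp(-qT) = 1.00000000
P = K * exp(-rT) * N(-d2) - S_0 * exp(-qT) * N(-d1)
N(-d1) = 0.34344409; N(-d2) = 0.54257314
P = 96.6800 * 0.99900050 * 0.54257314 - 104.1600 * 1.00000000 * 0.34344409 = 16.6304


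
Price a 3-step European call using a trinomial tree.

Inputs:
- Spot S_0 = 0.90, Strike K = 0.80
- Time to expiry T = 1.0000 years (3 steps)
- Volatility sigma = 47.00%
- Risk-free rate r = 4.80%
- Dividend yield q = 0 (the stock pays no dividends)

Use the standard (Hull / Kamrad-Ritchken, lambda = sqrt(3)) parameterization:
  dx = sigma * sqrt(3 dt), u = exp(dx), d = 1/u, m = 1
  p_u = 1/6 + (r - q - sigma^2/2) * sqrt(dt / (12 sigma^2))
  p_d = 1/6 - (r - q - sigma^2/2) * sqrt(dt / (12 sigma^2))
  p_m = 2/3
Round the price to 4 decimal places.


dt = T/N = 0.333333; dx = sigma*sqrt(3*dt) = 0.470000
u = exp(dx) = 1.599994; d = 1/u = 0.625002
p_u = 0.144521, p_m = 0.666667, p_d = 0.188812
Discount per step: exp(-r*dt) = 0.984127
Stock lattice S(k, j) with j the centered position index:
  k=0: S(0,+0) = 0.9000
  k=1: S(1,-1) = 0.5625; S(1,+0) = 0.9000; S(1,+1) = 1.4400
  k=2: S(2,-2) = 0.3516; S(2,-1) = 0.5625; S(2,+0) = 0.9000; S(2,+1) = 1.4400; S(2,+2) = 2.3040
  k=3: S(3,-3) = 0.2197; S(3,-2) = 0.3516; S(3,-1) = 0.5625; S(3,+0) = 0.9000; S(3,+1) = 1.4400; S(3,+2) = 2.3040; S(3,+3) = 3.6864
Terminal payoffs V(N, j) = max(S_T - K, 0):
  V(3,-3) = 0.000000; V(3,-2) = 0.000000; V(3,-1) = 0.000000; V(3,+0) = 0.100000; V(3,+1) = 0.639995; V(3,+2) = 1.503983; V(3,+3) = 2.886360
Backward induction: V(k, j) = exp(-r*dt) * [p_u * V(k+1, j+1) + p_m * V(k+1, j) + p_d * V(k+1, j-1)]
  V(2,-2) = exp(-r*dt) * [p_u*0.000000 + p_m*0.000000 + p_d*0.000000] = 0.000000
  V(2,-1) = exp(-r*dt) * [p_u*0.100000 + p_m*0.000000 + p_d*0.000000] = 0.014223
  V(2,+0) = exp(-r*dt) * [p_u*0.639995 + p_m*0.100000 + p_d*0.000000] = 0.156633
  V(2,+1) = exp(-r*dt) * [p_u*1.503983 + p_m*0.639995 + p_d*0.100000] = 0.652380
  V(2,+2) = exp(-r*dt) * [p_u*2.886360 + p_m*1.503983 + p_d*0.639995] = 1.516181
  V(1,-1) = exp(-r*dt) * [p_u*0.156633 + p_m*0.014223 + p_d*0.000000] = 0.031609
  V(1,+0) = exp(-r*dt) * [p_u*0.652380 + p_m*0.156633 + p_d*0.014223] = 0.198194
  V(1,+1) = exp(-r*dt) * [p_u*1.516181 + p_m*0.652380 + p_d*0.156633] = 0.672764
  V(0,+0) = exp(-r*dt) * [p_u*0.672764 + p_m*0.198194 + p_d*0.031609] = 0.231591

Answer: Price = V(0,0) = 0.2316


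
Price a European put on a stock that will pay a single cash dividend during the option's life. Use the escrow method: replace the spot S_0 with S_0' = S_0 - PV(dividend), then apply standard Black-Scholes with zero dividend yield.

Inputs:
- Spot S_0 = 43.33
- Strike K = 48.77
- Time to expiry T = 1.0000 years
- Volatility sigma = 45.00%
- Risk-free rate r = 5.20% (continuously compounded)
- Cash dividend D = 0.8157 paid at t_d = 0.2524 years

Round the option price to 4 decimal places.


PV(D) = D * exp(-r * t_d) = 0.8157 * 0.98696095 = 0.80506405
S_0' = S_0 - PV(D) = 43.3300 - 0.80506405 = 42.52493595
d1 = (ln(S_0'/K) + (r + sigma^2/2)*T) / (sigma*sqrt(T)) = 0.03605614
d2 = d1 - sigma*sqrt(T) = -0.41394386
exp(-rT) = 0.94932887
N(-d1) = 0.48561880; N(-d2) = 0.66054239
P = K * exp(-rT) * N(-d2) - S_0' * N(-d1) = 48.7700 * 0.94932887 * 0.66054239 - 42.52493595 * 0.48561880 = 9.9314

Answer: Price = 9.9314


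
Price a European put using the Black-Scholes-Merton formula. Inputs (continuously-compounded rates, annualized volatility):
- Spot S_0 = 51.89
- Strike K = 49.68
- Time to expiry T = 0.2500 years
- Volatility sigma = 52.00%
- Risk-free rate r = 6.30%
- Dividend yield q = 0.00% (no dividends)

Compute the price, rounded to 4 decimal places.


d1 = (ln(S/K) + (r - q + 0.5*sigma^2) * T) / (sigma * sqrt(T)) = 0.35797560
d2 = d1 - sigma * sqrt(T) = 0.09797560
exp(-rT) = 0.98437338; exp(-qT) = 1.00000000
P = K * exp(-rT) * N(-d2) - S_0 * exp(-qT) * N(-d1)
N(-d1) = 0.36018079; N(-d2) = 0.46097583
P = 49.6800 * 0.98437338 * 0.46097583 - 51.8900 * 1.00000000 * 0.36018079 = 3.8536

Answer: Price = 3.8536


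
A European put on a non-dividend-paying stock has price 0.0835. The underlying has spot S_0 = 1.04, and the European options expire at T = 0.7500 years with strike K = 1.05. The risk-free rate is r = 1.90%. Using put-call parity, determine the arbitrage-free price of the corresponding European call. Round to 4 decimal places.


Put-call parity: C - P = S_0 * exp(-qT) - K * exp(-rT).
S_0 * exp(-qT) = 1.0400 * 1.00000000 = 1.04000000
K * exp(-rT) = 1.0500 * 0.98585105 = 1.03514360
C = P + S*exp(-qT) - K*exp(-rT)
C = 0.0835 + 1.04000000 - 1.03514360 = 0.0884

Answer: Call price = 0.0884


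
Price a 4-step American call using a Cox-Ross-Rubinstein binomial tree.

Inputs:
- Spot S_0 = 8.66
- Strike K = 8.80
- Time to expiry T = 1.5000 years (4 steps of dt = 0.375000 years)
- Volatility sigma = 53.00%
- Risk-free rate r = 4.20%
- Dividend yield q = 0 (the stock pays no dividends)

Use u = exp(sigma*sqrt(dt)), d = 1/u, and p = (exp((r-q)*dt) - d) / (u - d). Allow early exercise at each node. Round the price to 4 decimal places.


Answer: Price = V(0,0) = 2.2514

Derivation:
dt = T/N = 0.375000
u = exp(sigma*sqrt(dt)) = 1.383418; d = 1/u = 0.722847
p = (exp((r-q)*dt) - d) / (u - d) = 0.443597
Discount per step: exp(-r*dt) = 0.984373
Stock lattice S(k, i) with i counting down-moves:
  k=0: S(0,0) = 8.6600
  k=1: S(1,0) = 11.9804; S(1,1) = 6.2599
  k=2: S(2,0) = 16.5739; S(2,1) = 8.6600; S(2,2) = 4.5249
  k=3: S(3,0) = 22.9286; S(3,1) = 11.9804; S(3,2) = 6.2599; S(3,3) = 3.2708
  k=4: S(4,0) = 31.7199; S(4,1) = 16.5739; S(4,2) = 8.6600; S(4,3) = 4.5249; S(4,4) = 2.3643
Terminal payoffs V(N, i) = max(S_T - K, 0):
  V(4,0) = 22.919901; V(4,1) = 7.773906; V(4,2) = 0.000000; V(4,3) = 0.000000; V(4,4) = 0.000000
Backward induction: V(k, i) = exp(-r*dt) * [p * V(k+1, i) + (1-p) * V(k+1, i+1)]; then take max(V_cont, immediate exercise) for American.
  V(3,0) = exp(-r*dt) * [p*22.919901 + (1-p)*7.773906] = 14.266157; exercise = 14.128643; V(3,0) = max -> 14.266157
  V(3,1) = exp(-r*dt) * [p*7.773906 + (1-p)*0.000000] = 3.394595; exercise = 3.180402; V(3,1) = max -> 3.394595
  V(3,2) = exp(-r*dt) * [p*0.000000 + (1-p)*0.000000] = 0.000000; exercise = 0.000000; V(3,2) = max -> 0.000000
  V(3,3) = exp(-r*dt) * [p*0.000000 + (1-p)*0.000000] = 0.000000; exercise = 0.000000; V(3,3) = max -> 0.000000
  V(2,0) = exp(-r*dt) * [p*14.266157 + (1-p)*3.394595] = 8.088783; exercise = 7.773906; V(2,0) = max -> 8.088783
  V(2,1) = exp(-r*dt) * [p*3.394595 + (1-p)*0.000000] = 1.482302; exercise = 0.000000; V(2,1) = max -> 1.482302
  V(2,2) = exp(-r*dt) * [p*0.000000 + (1-p)*0.000000] = 0.000000; exercise = 0.000000; V(2,2) = max -> 0.000000
  V(1,0) = exp(-r*dt) * [p*8.088783 + (1-p)*1.482302] = 4.343960; exercise = 3.180402; V(1,0) = max -> 4.343960
  V(1,1) = exp(-r*dt) * [p*1.482302 + (1-p)*0.000000] = 0.647270; exercise = 0.000000; V(1,1) = max -> 0.647270
  V(0,0) = exp(-r*dt) * [p*4.343960 + (1-p)*0.647270] = 2.251371; exercise = 0.000000; V(0,0) = max -> 2.251371


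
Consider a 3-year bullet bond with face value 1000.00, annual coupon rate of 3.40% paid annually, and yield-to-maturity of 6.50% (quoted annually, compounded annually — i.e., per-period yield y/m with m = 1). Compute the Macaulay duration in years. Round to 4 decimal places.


Coupon per period c = face * coupon_rate / m = 34.000000
Periods per year m = 1; per-period yield y/m = 0.065000
Number of cashflows N = 3
Cashflows (t years, CF_t, discount factor 1/(1+y/m)^(m*t), PV):
  t = 1.0000: CF_t = 34.000000, DF = 0.938967, PV = 31.924883
  t = 2.0000: CF_t = 34.000000, DF = 0.881659, PV = 29.976416
  t = 3.0000: CF_t = 1034.000000, DF = 0.827849, PV = 855.995961
Price P = sum_t PV_t = 917.897259
Macaulay numerator sum_t t * PV_t:
  t * PV_t at t = 1.0000: 31.924883
  t * PV_t at t = 2.0000: 59.952831
  t * PV_t at t = 3.0000: 2567.987883
Macaulay duration D = (sum_t t * PV_t) / P = 2659.865597 / 917.897259 = 2.897781

Answer: Macaulay duration = 2.8978 years


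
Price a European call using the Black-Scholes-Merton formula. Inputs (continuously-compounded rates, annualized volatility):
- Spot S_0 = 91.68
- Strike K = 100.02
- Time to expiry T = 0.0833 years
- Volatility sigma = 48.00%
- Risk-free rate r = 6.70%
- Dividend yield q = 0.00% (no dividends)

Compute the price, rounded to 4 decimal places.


Answer: Price = 2.2717

Derivation:
d1 = (ln(S/K) + (r - q + 0.5*sigma^2) * T) / (sigma * sqrt(T)) = -0.51891546
d2 = d1 - sigma * sqrt(T) = -0.65745181
exp(-rT) = 0.99443445; exp(-qT) = 1.00000000
C = S_0 * exp(-qT) * N(d1) - K * exp(-rT) * N(d2)
N(d1) = 0.30190985; N(d2) = 0.25544522
C = 91.6800 * 1.00000000 * 0.30190985 - 100.0200 * 0.99443445 * 0.25544522 = 2.2717


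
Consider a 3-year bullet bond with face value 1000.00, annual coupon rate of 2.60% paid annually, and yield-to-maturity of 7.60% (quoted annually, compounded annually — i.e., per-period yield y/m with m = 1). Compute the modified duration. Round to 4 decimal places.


Answer: Modified duration = 2.7125

Derivation:
Coupon per period c = face * coupon_rate / m = 26.000000
Periods per year m = 1; per-period yield y/m = 0.076000
Number of cashflows N = 3
Cashflows (t years, CF_t, discount factor 1/(1+y/m)^(m*t), PV):
  t = 1.0000: CF_t = 26.000000, DF = 0.929368, PV = 24.163569
  t = 2.0000: CF_t = 26.000000, DF = 0.863725, PV = 22.456848
  t = 3.0000: CF_t = 1026.000000, DF = 0.802718, PV = 823.589018
Price P = sum_t PV_t = 870.209435
First compute Macaulay numerator sum_t t * PV_t:
  t * PV_t at t = 1.0000: 24.163569
  t * PV_t at t = 2.0000: 44.913697
  t * PV_t at t = 3.0000: 2470.767053
Macaulay duration D = 2539.844318 / 870.209435 = 2.918659
Modified duration = D / (1 + y/m) = 2.918659 / (1 + 0.076000) = 2.712508


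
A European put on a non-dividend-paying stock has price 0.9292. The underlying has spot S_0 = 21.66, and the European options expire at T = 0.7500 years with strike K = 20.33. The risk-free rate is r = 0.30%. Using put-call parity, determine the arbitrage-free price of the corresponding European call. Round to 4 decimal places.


Answer: Call price = 2.3049

Derivation:
Put-call parity: C - P = S_0 * exp(-qT) - K * exp(-rT).
S_0 * exp(-qT) = 21.6600 * 1.00000000 = 21.66000000
K * exp(-rT) = 20.3300 * 0.99775253 = 20.28430892
C = P + S*exp(-qT) - K*exp(-rT)
C = 0.9292 + 21.66000000 - 20.28430892 = 2.3049


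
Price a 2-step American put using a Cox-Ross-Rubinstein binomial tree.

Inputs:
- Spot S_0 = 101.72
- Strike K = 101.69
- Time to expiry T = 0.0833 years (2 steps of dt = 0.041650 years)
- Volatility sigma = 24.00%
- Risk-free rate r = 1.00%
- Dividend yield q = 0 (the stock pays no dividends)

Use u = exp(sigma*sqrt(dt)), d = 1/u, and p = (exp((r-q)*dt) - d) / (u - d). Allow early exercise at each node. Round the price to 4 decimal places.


Answer: Price = V(0,0) = 2.4537

Derivation:
dt = T/N = 0.041650
u = exp(sigma*sqrt(dt)) = 1.050199; d = 1/u = 0.952200
p = (exp((r-q)*dt) - d) / (u - d) = 0.492008
Discount per step: exp(-r*dt) = 0.999584
Stock lattice S(k, i) with i counting down-moves:
  k=0: S(0,0) = 101.7200
  k=1: S(1,0) = 106.8263; S(1,1) = 96.8578
  k=2: S(2,0) = 112.1889; S(2,1) = 101.7200; S(2,2) = 92.2280
Terminal payoffs V(N, i) = max(K - S_T, 0):
  V(2,0) = 0.000000; V(2,1) = 0.000000; V(2,2) = 9.461984
Backward induction: V(k, i) = exp(-r*dt) * [p * V(k+1, i) + (1-p) * V(k+1, i+1)]; then take max(V_cont, immediate exercise) for American.
  V(1,0) = exp(-r*dt) * [p*0.000000 + (1-p)*0.000000] = 0.000000; exercise = 0.000000; V(1,0) = max -> 0.000000
  V(1,1) = exp(-r*dt) * [p*0.000000 + (1-p)*9.461984] = 4.804607; exercise = 4.832198; V(1,1) = max -> 4.832198
  V(0,0) = exp(-r*dt) * [p*0.000000 + (1-p)*4.832198] = 2.453694; exercise = 0.000000; V(0,0) = max -> 2.453694


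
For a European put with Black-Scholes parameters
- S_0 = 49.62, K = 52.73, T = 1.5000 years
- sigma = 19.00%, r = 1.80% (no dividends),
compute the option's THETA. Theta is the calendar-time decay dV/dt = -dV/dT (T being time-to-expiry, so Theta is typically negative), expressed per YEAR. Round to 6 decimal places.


Answer: Theta = -0.977601

Derivation:
d1 = -0.0288591803; d2 = -0.2615607058
phi(d1) = 0.3987761850; exp(-qT) = 1.0000000000; exp(-rT) = 0.9733612415
Theta = -S*exp(-qT)*phi(d1)*sigma/(2*sqrt(T)) + r*K*exp(-rT)*N(-d2) - q*S*exp(-qT)*N(-d1)
N(-d1) = 0.5115115493; N(-d2) = 0.6031699291; sqrt(T) = 1.2247448714
Term 1 = -49.6200 * 1.0000000000 * 0.3987761850 * 0.1900 / (2 * 1.2247448714) = -1.5348429721
Term 2 = 0.0180 * 52.7300 * 0.9733612415 * 0.6031699291 = 0.5572422116
Term 3 = 0 (no dividend yield, q = 0)
Theta = -1.5348429721 + (0.5572422116) + (0.0000000000) = -0.977601


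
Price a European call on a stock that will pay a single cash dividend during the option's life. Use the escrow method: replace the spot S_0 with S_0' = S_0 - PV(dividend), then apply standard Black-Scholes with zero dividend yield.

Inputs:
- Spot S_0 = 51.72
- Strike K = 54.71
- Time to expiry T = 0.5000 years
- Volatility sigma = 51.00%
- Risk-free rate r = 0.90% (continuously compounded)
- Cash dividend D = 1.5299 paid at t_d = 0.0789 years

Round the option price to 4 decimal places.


PV(D) = D * exp(-r * t_d) = 1.5299 * 0.99929015 = 1.52881400
S_0' = S_0 - PV(D) = 51.7200 - 1.52881400 = 50.19118600
d1 = (ln(S_0'/K) + (r + sigma^2/2)*T) / (sigma*sqrt(T)) = -0.04625886
d2 = d1 - sigma*sqrt(T) = -0.40688331
exp(-rT) = 0.99551011
N(d1) = 0.48155197; N(d2) = 0.34204685
C = S_0' * N(d1) - K * exp(-rT) * N(d2) = 50.19118600 * 0.48155197 - 54.7100 * 0.99551011 * 0.34204685 = 5.5403

Answer: Price = 5.5403


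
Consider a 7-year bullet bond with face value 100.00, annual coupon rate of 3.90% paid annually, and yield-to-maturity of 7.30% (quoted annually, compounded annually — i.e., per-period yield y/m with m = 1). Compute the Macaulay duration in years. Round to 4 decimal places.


Coupon per period c = face * coupon_rate / m = 3.900000
Periods per year m = 1; per-period yield y/m = 0.073000
Number of cashflows N = 7
Cashflows (t years, CF_t, discount factor 1/(1+y/m)^(m*t), PV):
  t = 1.0000: CF_t = 3.900000, DF = 0.931966, PV = 3.634669
  t = 2.0000: CF_t = 3.900000, DF = 0.868561, PV = 3.387390
  t = 3.0000: CF_t = 3.900000, DF = 0.809470, PV = 3.156934
  t = 4.0000: CF_t = 3.900000, DF = 0.754399, PV = 2.942156
  t = 5.0000: CF_t = 3.900000, DF = 0.703075, PV = 2.741991
  t = 6.0000: CF_t = 3.900000, DF = 0.655242, PV = 2.555443
  t = 7.0000: CF_t = 103.900000, DF = 0.610663, PV = 63.447935
Price P = sum_t PV_t = 81.866518
Macaulay numerator sum_t t * PV_t:
  t * PV_t at t = 1.0000: 3.634669
  t * PV_t at t = 2.0000: 6.774779
  t * PV_t at t = 3.0000: 9.470801
  t * PV_t at t = 4.0000: 11.768625
  t * PV_t at t = 5.0000: 13.709954
  t * PV_t at t = 6.0000: 15.332661
  t * PV_t at t = 7.0000: 444.135547
Macaulay duration D = (sum_t t * PV_t) / P = 504.827036 / 81.866518 = 6.166465

Answer: Macaulay duration = 6.1665 years


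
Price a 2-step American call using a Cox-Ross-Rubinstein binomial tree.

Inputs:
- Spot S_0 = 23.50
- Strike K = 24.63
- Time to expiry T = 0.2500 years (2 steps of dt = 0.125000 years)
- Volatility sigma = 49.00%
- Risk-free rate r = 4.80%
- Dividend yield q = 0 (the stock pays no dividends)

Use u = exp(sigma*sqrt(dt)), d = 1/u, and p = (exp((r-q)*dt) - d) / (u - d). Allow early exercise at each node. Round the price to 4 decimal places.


dt = T/N = 0.125000
u = exp(sigma*sqrt(dt)) = 1.189153; d = 1/u = 0.840935
p = (exp((r-q)*dt) - d) / (u - d) = 0.474080
Discount per step: exp(-r*dt) = 0.994018
Stock lattice S(k, i) with i counting down-moves:
  k=0: S(0,0) = 23.5000
  k=1: S(1,0) = 27.9451; S(1,1) = 19.7620
  k=2: S(2,0) = 33.2310; S(2,1) = 23.5000; S(2,2) = 16.6185
Terminal payoffs V(N, i) = max(S_T - K, 0):
  V(2,0) = 8.600986; V(2,1) = 0.000000; V(2,2) = 0.000000
Backward induction: V(k, i) = exp(-r*dt) * [p * V(k+1, i) + (1-p) * V(k+1, i+1)]; then take max(V_cont, immediate exercise) for American.
  V(1,0) = exp(-r*dt) * [p*8.600986 + (1-p)*0.000000] = 4.053164; exercise = 3.315092; V(1,0) = max -> 4.053164
  V(1,1) = exp(-r*dt) * [p*0.000000 + (1-p)*0.000000] = 0.000000; exercise = 0.000000; V(1,1) = max -> 0.000000
  V(0,0) = exp(-r*dt) * [p*4.053164 + (1-p)*0.000000] = 1.910030; exercise = 0.000000; V(0,0) = max -> 1.910030

Answer: Price = V(0,0) = 1.9100


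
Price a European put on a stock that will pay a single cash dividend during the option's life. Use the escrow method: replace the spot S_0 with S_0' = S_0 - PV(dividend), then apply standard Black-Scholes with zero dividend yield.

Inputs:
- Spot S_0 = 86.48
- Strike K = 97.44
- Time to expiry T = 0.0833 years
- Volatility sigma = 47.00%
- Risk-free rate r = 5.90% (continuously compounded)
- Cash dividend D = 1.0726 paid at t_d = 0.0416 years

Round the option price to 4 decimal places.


Answer: Price = 12.7124

Derivation:
PV(D) = D * exp(-r * t_d) = 1.0726 * 0.99754861 = 1.06997064
S_0' = S_0 - PV(D) = 86.4800 - 1.06997064 = 85.41002936
d1 = (ln(S_0'/K) + (r + sigma^2/2)*T) / (sigma*sqrt(T)) = -0.86736405
d2 = d1 - sigma*sqrt(T) = -1.00301423
exp(-rT) = 0.99509736
N(-d1) = 0.80712871; N(-d2) = 0.84207300
P = K * exp(-rT) * N(-d2) - S_0' * N(-d1) = 97.4400 * 0.99509736 * 0.84207300 - 85.41002936 * 0.80712871 = 12.7124


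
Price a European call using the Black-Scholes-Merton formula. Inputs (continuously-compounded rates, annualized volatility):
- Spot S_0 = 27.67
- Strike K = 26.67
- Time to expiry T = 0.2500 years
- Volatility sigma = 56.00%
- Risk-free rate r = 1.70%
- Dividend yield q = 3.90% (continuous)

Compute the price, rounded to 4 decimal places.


d1 = (ln(S/K) + (r - q + 0.5*sigma^2) * T) / (sigma * sqrt(T)) = 0.25181948
d2 = d1 - sigma * sqrt(T) = -0.02818052
exp(-rT) = 0.99575902; exp(-qT) = 0.99029738
C = S_0 * exp(-qT) * N(d1) - K * exp(-rT) * N(d2)
N(d1) = 0.59940970; N(d2) = 0.48875909
C = 27.6700 * 0.99029738 * 0.59940970 - 26.6700 * 0.99575902 * 0.48875909 = 3.4448

Answer: Price = 3.4448


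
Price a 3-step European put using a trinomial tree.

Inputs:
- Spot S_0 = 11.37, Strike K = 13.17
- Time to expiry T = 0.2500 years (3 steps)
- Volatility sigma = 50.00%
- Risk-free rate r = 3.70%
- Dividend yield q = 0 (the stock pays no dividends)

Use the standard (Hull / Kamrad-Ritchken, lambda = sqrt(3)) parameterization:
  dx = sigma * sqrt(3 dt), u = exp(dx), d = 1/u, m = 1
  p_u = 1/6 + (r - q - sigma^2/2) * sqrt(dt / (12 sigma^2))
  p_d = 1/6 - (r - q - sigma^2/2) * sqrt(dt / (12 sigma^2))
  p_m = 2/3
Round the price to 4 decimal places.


dt = T/N = 0.083333; dx = sigma*sqrt(3*dt) = 0.250000
u = exp(dx) = 1.284025; d = 1/u = 0.778801
p_u = 0.152000, p_m = 0.666667, p_d = 0.181333
Discount per step: exp(-r*dt) = 0.996921
Stock lattice S(k, j) with j the centered position index:
  k=0: S(0,+0) = 11.3700
  k=1: S(1,-1) = 8.8550; S(1,+0) = 11.3700; S(1,+1) = 14.5994
  k=2: S(2,-2) = 6.8963; S(2,-1) = 8.8550; S(2,+0) = 11.3700; S(2,+1) = 14.5994; S(2,+2) = 18.7460
  k=3: S(3,-3) = 5.3708; S(3,-2) = 6.8963; S(3,-1) = 8.8550; S(3,+0) = 11.3700; S(3,+1) = 14.5994; S(3,+2) = 18.7460; S(3,+3) = 24.0703
Terminal payoffs V(N, j) = max(K - S_T, 0):
  V(3,-3) = 7.799192; V(3,-2) = 6.273746; V(3,-1) = 4.315035; V(3,+0) = 1.800000; V(3,+1) = 0.000000; V(3,+2) = 0.000000; V(3,+3) = 0.000000
Backward induction: V(k, j) = exp(-r*dt) * [p_u * V(k+1, j+1) + p_m * V(k+1, j) + p_d * V(k+1, j-1)]
  V(2,-2) = exp(-r*dt) * [p_u*4.315035 + p_m*6.273746 + p_d*7.799192] = 6.233387
  V(2,-1) = exp(-r*dt) * [p_u*1.800000 + p_m*4.315035 + p_d*6.273746] = 4.274729
  V(2,+0) = exp(-r*dt) * [p_u*0.000000 + p_m*1.800000 + p_d*4.315035] = 1.976357
  V(2,+1) = exp(-r*dt) * [p_u*0.000000 + p_m*0.000000 + p_d*1.800000] = 0.325395
  V(2,+2) = exp(-r*dt) * [p_u*0.000000 + p_m*0.000000 + p_d*0.000000] = 0.000000
  V(1,-1) = exp(-r*dt) * [p_u*1.976357 + p_m*4.274729 + p_d*6.233387] = 4.267368
  V(1,+0) = exp(-r*dt) * [p_u*0.325395 + p_m*1.976357 + p_d*4.274729] = 2.135587
  V(1,+1) = exp(-r*dt) * [p_u*0.000000 + p_m*0.325395 + p_d*1.976357] = 0.573538
  V(0,+0) = exp(-r*dt) * [p_u*0.573538 + p_m*2.135587 + p_d*4.267368] = 2.277685

Answer: Price = V(0,0) = 2.2777


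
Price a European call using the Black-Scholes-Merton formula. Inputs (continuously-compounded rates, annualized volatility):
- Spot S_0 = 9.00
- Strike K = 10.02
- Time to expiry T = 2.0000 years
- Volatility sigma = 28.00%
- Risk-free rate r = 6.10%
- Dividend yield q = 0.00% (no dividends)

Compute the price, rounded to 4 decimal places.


Answer: Price = 1.4686

Derivation:
d1 = (ln(S/K) + (r - q + 0.5*sigma^2) * T) / (sigma * sqrt(T)) = 0.23496522
d2 = d1 - sigma * sqrt(T) = -0.16101457
exp(-rT) = 0.88514837; exp(-qT) = 1.00000000
C = S_0 * exp(-qT) * N(d1) - K * exp(-rT) * N(d2)
N(d1) = 0.59288214; N(d2) = 0.43604096
C = 9.0000 * 1.00000000 * 0.59288214 - 10.0200 * 0.88514837 * 0.43604096 = 1.4686


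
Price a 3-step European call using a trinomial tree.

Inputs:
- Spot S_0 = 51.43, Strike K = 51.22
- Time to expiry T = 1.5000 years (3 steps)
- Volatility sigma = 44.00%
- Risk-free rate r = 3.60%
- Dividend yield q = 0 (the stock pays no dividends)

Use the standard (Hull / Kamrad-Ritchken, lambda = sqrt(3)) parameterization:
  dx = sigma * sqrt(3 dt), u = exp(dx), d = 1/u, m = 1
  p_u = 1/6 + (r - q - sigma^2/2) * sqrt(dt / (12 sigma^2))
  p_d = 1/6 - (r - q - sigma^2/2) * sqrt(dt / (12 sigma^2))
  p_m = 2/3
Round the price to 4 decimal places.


dt = T/N = 0.500000; dx = sigma*sqrt(3*dt) = 0.538888
u = exp(dx) = 1.714099; d = 1/u = 0.583397
p_u = 0.138460, p_m = 0.666667, p_d = 0.194873
Discount per step: exp(-r*dt) = 0.982161
Stock lattice S(k, j) with j the centered position index:
  k=0: S(0,+0) = 51.4300
  k=1: S(1,-1) = 30.0041; S(1,+0) = 51.4300; S(1,+1) = 88.1561
  k=2: S(2,-2) = 17.5043; S(2,-1) = 30.0041; S(2,+0) = 51.4300; S(2,+1) = 88.1561; S(2,+2) = 151.1084
  k=3: S(3,-3) = 10.2119; S(3,-2) = 17.5043; S(3,-1) = 30.0041; S(3,+0) = 51.4300; S(3,+1) = 88.1561; S(3,+2) = 151.1084; S(3,+3) = 259.0147
Terminal payoffs V(N, j) = max(S_T - K, 0):
  V(3,-3) = 0.000000; V(3,-2) = 0.000000; V(3,-1) = 0.000000; V(3,+0) = 0.210000; V(3,+1) = 36.936126; V(3,+2) = 99.888353; V(3,+3) = 207.794719
Backward induction: V(k, j) = exp(-r*dt) * [p_u * V(k+1, j+1) + p_m * V(k+1, j) + p_d * V(k+1, j-1)]
  V(2,-2) = exp(-r*dt) * [p_u*0.000000 + p_m*0.000000 + p_d*0.000000] = 0.000000
  V(2,-1) = exp(-r*dt) * [p_u*0.210000 + p_m*0.000000 + p_d*0.000000] = 0.028558
  V(2,+0) = exp(-r*dt) * [p_u*36.936126 + p_m*0.210000 + p_d*0.000000] = 5.160462
  V(2,+1) = exp(-r*dt) * [p_u*99.888353 + p_m*36.936126 + p_d*0.210000] = 37.808869
  V(2,+2) = exp(-r*dt) * [p_u*207.794719 + p_m*99.888353 + p_d*36.936126] = 100.731840
  V(1,-1) = exp(-r*dt) * [p_u*5.160462 + p_m*0.028558 + p_d*0.000000] = 0.720473
  V(1,+0) = exp(-r*dt) * [p_u*37.808869 + p_m*5.160462 + p_d*0.028558] = 8.526047
  V(1,+1) = exp(-r*dt) * [p_u*100.731840 + p_m*37.808869 + p_d*5.160462] = 39.442526
  V(0,+0) = exp(-r*dt) * [p_u*39.442526 + p_m*8.526047 + p_d*0.720473] = 11.084336

Answer: Price = V(0,0) = 11.0843


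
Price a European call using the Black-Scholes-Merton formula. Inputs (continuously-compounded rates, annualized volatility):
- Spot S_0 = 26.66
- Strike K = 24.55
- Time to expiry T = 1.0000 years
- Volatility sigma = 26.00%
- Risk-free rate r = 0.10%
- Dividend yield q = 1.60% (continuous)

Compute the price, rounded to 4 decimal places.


Answer: Price = 3.5683

Derivation:
d1 = (ln(S/K) + (r - q + 0.5*sigma^2) * T) / (sigma * sqrt(T)) = 0.38943254
d2 = d1 - sigma * sqrt(T) = 0.12943254
exp(-rT) = 0.99900050; exp(-qT) = 0.98412732
C = S_0 * exp(-qT) * N(d1) - K * exp(-rT) * N(d2)
N(d1) = 0.65152190; N(d2) = 0.55149230
C = 26.6600 * 0.98412732 * 0.65152190 - 24.5500 * 0.99900050 * 0.55149230 = 3.5683


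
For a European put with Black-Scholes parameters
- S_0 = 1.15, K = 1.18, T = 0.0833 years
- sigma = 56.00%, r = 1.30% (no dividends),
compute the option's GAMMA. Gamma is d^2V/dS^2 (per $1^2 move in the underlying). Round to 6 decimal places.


d1 = -0.0718212091; d2 = -0.2334469496
phi(d1) = 0.3979146769; exp(-qT) = 1.0000000000; exp(-rT) = 0.9989176861
Gamma = exp(-qT) * phi(d1) / (S * sigma * sqrt(T)) = 1.0000000000 * 0.3979146769 / (1.1500 * 0.5600 * 0.2886173938) = 2.140827

Answer: Gamma = 2.140827


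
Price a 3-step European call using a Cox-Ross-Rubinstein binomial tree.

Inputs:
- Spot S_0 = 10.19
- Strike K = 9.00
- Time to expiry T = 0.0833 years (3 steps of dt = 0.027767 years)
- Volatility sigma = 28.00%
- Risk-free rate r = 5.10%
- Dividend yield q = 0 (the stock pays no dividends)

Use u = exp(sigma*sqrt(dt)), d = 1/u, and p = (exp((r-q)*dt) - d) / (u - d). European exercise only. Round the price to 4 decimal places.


dt = T/N = 0.027767
u = exp(sigma*sqrt(dt)) = 1.047763; d = 1/u = 0.954414
p = (exp((r-q)*dt) - d) / (u - d) = 0.503519
Discount per step: exp(-r*dt) = 0.998585
Stock lattice S(k, i) with i counting down-moves:
  k=0: S(0,0) = 10.1900
  k=1: S(1,0) = 10.6767; S(1,1) = 9.7255
  k=2: S(2,0) = 11.1867; S(2,1) = 10.1900; S(2,2) = 9.2821
  k=3: S(3,0) = 11.7210; S(3,1) = 10.6767; S(3,2) = 9.7255; S(3,3) = 8.8590
Terminal payoffs V(N, i) = max(S_T - K, 0):
  V(3,0) = 2.720962; V(3,1) = 1.676704; V(3,2) = 0.725483; V(3,3) = 0.000000
Backward induction: V(k, i) = exp(-r*dt) * [p * V(k+1, i) + (1-p) * V(k+1, i+1)].
  V(2,0) = exp(-r*dt) * [p*2.720962 + (1-p)*1.676704] = 2.199390
  V(2,1) = exp(-r*dt) * [p*1.676704 + (1-p)*0.725483] = 1.202736
  V(2,2) = exp(-r*dt) * [p*0.725483 + (1-p)*0.000000] = 0.364777
  V(1,0) = exp(-r*dt) * [p*2.199390 + (1-p)*1.202736] = 1.702158
  V(1,1) = exp(-r*dt) * [p*1.202736 + (1-p)*0.364777] = 0.785592
  V(0,0) = exp(-r*dt) * [p*1.702158 + (1-p)*0.785592] = 1.245335

Answer: Price = V(0,0) = 1.2453


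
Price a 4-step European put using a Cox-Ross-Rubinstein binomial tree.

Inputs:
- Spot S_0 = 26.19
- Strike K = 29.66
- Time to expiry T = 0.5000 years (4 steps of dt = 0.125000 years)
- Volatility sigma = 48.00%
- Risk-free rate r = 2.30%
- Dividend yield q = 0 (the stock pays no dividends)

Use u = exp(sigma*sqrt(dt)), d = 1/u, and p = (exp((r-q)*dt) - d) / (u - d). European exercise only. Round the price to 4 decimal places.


Answer: Price = V(0,0) = 5.6772

Derivation:
dt = T/N = 0.125000
u = exp(sigma*sqrt(dt)) = 1.184956; d = 1/u = 0.843913
p = (exp((r-q)*dt) - d) / (u - d) = 0.466117
Discount per step: exp(-r*dt) = 0.997129
Stock lattice S(k, i) with i counting down-moves:
  k=0: S(0,0) = 26.1900
  k=1: S(1,0) = 31.0340; S(1,1) = 22.1021
  k=2: S(2,0) = 36.7739; S(2,1) = 26.1900; S(2,2) = 18.6522
  k=3: S(3,0) = 43.5755; S(3,1) = 31.0340; S(3,2) = 22.1021; S(3,3) = 15.7409
  k=4: S(4,0) = 51.6350; S(4,1) = 36.7739; S(4,2) = 26.1900; S(4,3) = 18.6522; S(4,4) = 13.2839
Terminal payoffs V(N, i) = max(K - S_T, 0):
  V(4,0) = 0.000000; V(4,1) = 0.000000; V(4,2) = 3.470000; V(4,3) = 11.007757; V(4,4) = 16.376068
Backward induction: V(k, i) = exp(-r*dt) * [p * V(k+1, i) + (1-p) * V(k+1, i+1)].
  V(3,0) = exp(-r*dt) * [p*0.000000 + (1-p)*0.000000] = 0.000000
  V(3,1) = exp(-r*dt) * [p*0.000000 + (1-p)*3.470000] = 1.847255
  V(3,2) = exp(-r*dt) * [p*3.470000 + (1-p)*11.007757] = 7.472763
  V(3,3) = exp(-r*dt) * [p*11.007757 + (1-p)*16.376068] = 13.833976
  V(2,0) = exp(-r*dt) * [p*0.000000 + (1-p)*1.847255] = 0.983386
  V(2,1) = exp(-r*dt) * [p*1.847255 + (1-p)*7.472763] = 4.836691
  V(2,2) = exp(-r*dt) * [p*7.472763 + (1-p)*13.833976] = 10.837701
  V(1,0) = exp(-r*dt) * [p*0.983386 + (1-p)*4.836691] = 3.031870
  V(1,1) = exp(-r*dt) * [p*4.836691 + (1-p)*10.837701] = 8.017443
  V(0,0) = exp(-r*dt) * [p*3.031870 + (1-p)*8.017443] = 5.677236


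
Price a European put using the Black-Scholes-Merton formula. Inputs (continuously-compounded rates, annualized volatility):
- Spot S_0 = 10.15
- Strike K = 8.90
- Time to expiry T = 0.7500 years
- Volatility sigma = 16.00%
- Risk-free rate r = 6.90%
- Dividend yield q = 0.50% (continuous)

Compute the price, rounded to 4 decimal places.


Answer: Price = 0.0589

Derivation:
d1 = (ln(S/K) + (r - q + 0.5*sigma^2) * T) / (sigma * sqrt(T)) = 1.36415188
d2 = d1 - sigma * sqrt(T) = 1.22558781
exp(-rT) = 0.94956623; exp(-qT) = 0.99625702
P = K * exp(-rT) * N(-d2) - S_0 * exp(-qT) * N(-d1)
N(-d1) = 0.08625989; N(-d2) = 0.11017691
P = 8.9000 * 0.94956623 * 0.11017691 - 10.1500 * 0.99625702 * 0.08625989 = 0.0589


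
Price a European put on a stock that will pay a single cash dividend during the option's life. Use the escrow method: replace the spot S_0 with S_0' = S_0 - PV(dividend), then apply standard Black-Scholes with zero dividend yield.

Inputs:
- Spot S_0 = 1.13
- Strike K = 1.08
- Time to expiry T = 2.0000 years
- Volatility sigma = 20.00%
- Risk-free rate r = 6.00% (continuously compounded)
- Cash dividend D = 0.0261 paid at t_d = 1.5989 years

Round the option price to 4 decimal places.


PV(D) = D * exp(-r * t_d) = 0.0261 * 0.90852398 = 0.02371248
S_0' = S_0 - PV(D) = 1.1300 - 0.02371248 = 1.10628752
d1 = (ln(S_0'/K) + (r + sigma^2/2)*T) / (sigma*sqrt(T)) = 0.65071076
d2 = d1 - sigma*sqrt(T) = 0.36786805
exp(-rT) = 0.88692044
N(-d1) = 0.25761661; N(-d2) = 0.35648581
P = K * exp(-rT) * N(-d2) - S_0' * N(-d1) = 1.0800 * 0.88692044 * 0.35648581 - 1.10628752 * 0.25761661 = 0.0565

Answer: Price = 0.0565


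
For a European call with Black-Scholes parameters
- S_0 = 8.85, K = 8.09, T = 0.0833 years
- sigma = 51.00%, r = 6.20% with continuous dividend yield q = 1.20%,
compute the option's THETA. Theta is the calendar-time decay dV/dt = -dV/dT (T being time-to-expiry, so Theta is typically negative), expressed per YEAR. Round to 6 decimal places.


d1 = 0.7118922851; d2 = 0.5646974142
phi(d1) = 0.3096434372; exp(-qT) = 0.9990008994; exp(-rT) = 0.9948487136
Theta = -S*exp(-qT)*phi(d1)*sigma/(2*sqrt(T)) - r*K*exp(-rT)*N(d2) + q*S*exp(-qT)*N(d1)
N(d1) = 0.7617342600; N(d2) = 0.7138602033; sqrt(T) = 0.2886173938
Term 1 = -8.8500 * 0.9990008994 * 0.3096434372 * 0.5100 / (2 * 0.2886173938) = -2.4187373407
Term 2 = -0.0620 * 8.0900 * 0.9948487136 * 0.7138602033 = -0.3562135415
Term 3 = 0.0120 * 8.8500 * 0.9990008994 * 0.7617342600 = 0.0808153550
Theta = -2.4187373407 + (-0.3562135415) + (0.0808153550) = -2.694136

Answer: Theta = -2.694136


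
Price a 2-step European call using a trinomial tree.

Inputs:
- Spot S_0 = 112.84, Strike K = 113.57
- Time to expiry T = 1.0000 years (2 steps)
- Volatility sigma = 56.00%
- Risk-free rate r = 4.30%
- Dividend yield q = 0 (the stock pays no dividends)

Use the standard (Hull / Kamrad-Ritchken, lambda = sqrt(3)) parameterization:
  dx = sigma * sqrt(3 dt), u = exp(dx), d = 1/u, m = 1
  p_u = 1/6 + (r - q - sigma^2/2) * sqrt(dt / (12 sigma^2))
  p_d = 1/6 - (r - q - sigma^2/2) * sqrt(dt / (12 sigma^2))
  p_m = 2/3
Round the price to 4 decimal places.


dt = T/N = 0.500000; dx = sigma*sqrt(3*dt) = 0.685857
u = exp(dx) = 1.985473; d = 1/u = 0.503658
p_u = 0.125186, p_m = 0.666667, p_d = 0.208148
Discount per step: exp(-r*dt) = 0.978729
Stock lattice S(k, j) with j the centered position index:
  k=0: S(0,+0) = 112.8400
  k=1: S(1,-1) = 56.8328; S(1,+0) = 112.8400; S(1,+1) = 224.0408
  k=2: S(2,-2) = 28.6243; S(2,-1) = 56.8328; S(2,+0) = 112.8400; S(2,+1) = 224.0408; S(2,+2) = 444.8269
Terminal payoffs V(N, j) = max(S_T - K, 0):
  V(2,-2) = 0.000000; V(2,-1) = 0.000000; V(2,+0) = 0.000000; V(2,+1) = 110.470763; V(2,+2) = 331.256866
Backward induction: V(k, j) = exp(-r*dt) * [p_u * V(k+1, j+1) + p_m * V(k+1, j) + p_d * V(k+1, j-1)]
  V(1,-1) = exp(-r*dt) * [p_u*0.000000 + p_m*0.000000 + p_d*0.000000] = 0.000000
  V(1,+0) = exp(-r*dt) * [p_u*110.470763 + p_m*0.000000 + p_d*0.000000] = 13.535205
  V(1,+1) = exp(-r*dt) * [p_u*331.256866 + p_m*110.470763 + p_d*0.000000] = 112.667233
  V(0,+0) = exp(-r*dt) * [p_u*112.667233 + p_m*13.535205 + p_d*0.000000] = 22.635859

Answer: Price = V(0,0) = 22.6359


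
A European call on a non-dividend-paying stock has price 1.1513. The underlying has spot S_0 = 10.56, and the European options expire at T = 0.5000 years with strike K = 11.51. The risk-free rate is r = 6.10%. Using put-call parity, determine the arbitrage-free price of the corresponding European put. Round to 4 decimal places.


Answer: Put price = 1.7555

Derivation:
Put-call parity: C - P = S_0 * exp(-qT) - K * exp(-rT).
S_0 * exp(-qT) = 10.5600 * 1.00000000 = 10.56000000
K * exp(-rT) = 11.5100 * 0.96996043 = 11.16424457
P = C - S*exp(-qT) + K*exp(-rT)
P = 1.1513 - 10.56000000 + 11.16424457 = 1.7555


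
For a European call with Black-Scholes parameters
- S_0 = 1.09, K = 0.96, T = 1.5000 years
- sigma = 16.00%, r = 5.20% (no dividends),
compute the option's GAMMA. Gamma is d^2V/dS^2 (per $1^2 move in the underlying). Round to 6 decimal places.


Answer: Gamma = 0.970673

Derivation:
d1 = 1.1441142559; d2 = 0.9481550765
phi(d1) = 0.2073313069; exp(-qT) = 1.0000000000; exp(-rT) = 0.9249644265
Gamma = exp(-qT) * phi(d1) / (S * sigma * sqrt(T)) = 1.0000000000 * 0.2073313069 / (1.0900 * 0.1600 * 1.2247448714) = 0.970673


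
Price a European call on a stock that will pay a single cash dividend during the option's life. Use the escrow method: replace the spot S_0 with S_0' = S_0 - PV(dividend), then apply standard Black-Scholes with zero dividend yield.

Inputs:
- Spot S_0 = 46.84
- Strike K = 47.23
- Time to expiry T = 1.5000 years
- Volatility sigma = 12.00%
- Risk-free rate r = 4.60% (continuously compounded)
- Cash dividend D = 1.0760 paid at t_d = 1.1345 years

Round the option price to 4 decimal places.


Answer: Price = 3.5924

Derivation:
PV(D) = D * exp(-r * t_d) = 1.0760 * 0.94915136 = 1.02128686
S_0' = S_0 - PV(D) = 46.8400 - 1.02128686 = 45.81871314
d1 = (ln(S_0'/K) + (r + sigma^2/2)*T) / (sigma*sqrt(T)) = 0.33655518
d2 = d1 - sigma*sqrt(T) = 0.18958579
exp(-rT) = 0.93332668
N(d1) = 0.63177388; N(d2) = 0.57518314
C = S_0' * N(d1) - K * exp(-rT) * N(d2) = 45.81871314 * 0.63177388 - 47.2300 * 0.93332668 * 0.57518314 = 3.5924


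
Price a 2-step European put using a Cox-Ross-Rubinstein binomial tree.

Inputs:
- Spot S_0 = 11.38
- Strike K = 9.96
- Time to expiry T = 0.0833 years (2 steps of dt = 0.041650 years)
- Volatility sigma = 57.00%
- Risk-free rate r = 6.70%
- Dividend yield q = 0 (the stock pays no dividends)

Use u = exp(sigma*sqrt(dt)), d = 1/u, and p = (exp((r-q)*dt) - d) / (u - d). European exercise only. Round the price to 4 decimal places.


dt = T/N = 0.041650
u = exp(sigma*sqrt(dt)) = 1.123364; d = 1/u = 0.890184
p = (exp((r-q)*dt) - d) / (u - d) = 0.482935
Discount per step: exp(-r*dt) = 0.997213
Stock lattice S(k, i) with i counting down-moves:
  k=0: S(0,0) = 11.3800
  k=1: S(1,0) = 12.7839; S(1,1) = 10.1303
  k=2: S(2,0) = 14.3609; S(2,1) = 11.3800; S(2,2) = 9.0178
Terminal payoffs V(N, i) = max(K - S_T, 0):
  V(2,0) = 0.000000; V(2,1) = 0.000000; V(2,2) = 0.942182
Backward induction: V(k, i) = exp(-r*dt) * [p * V(k+1, i) + (1-p) * V(k+1, i+1)].
  V(1,0) = exp(-r*dt) * [p*0.000000 + (1-p)*0.000000] = 0.000000
  V(1,1) = exp(-r*dt) * [p*0.000000 + (1-p)*0.942182] = 0.485812
  V(0,0) = exp(-r*dt) * [p*0.000000 + (1-p)*0.485812] = 0.250496

Answer: Price = V(0,0) = 0.2505


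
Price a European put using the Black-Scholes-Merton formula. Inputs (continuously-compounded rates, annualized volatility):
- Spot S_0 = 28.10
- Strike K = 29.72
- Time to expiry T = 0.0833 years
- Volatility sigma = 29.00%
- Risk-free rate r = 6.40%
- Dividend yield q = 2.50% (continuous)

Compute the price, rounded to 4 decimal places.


d1 = (ln(S/K) + (r - q + 0.5*sigma^2) * T) / (sigma * sqrt(T)) = -0.58900527
d2 = d1 - sigma * sqrt(T) = -0.67270432
exp(-rT) = 0.99468299; exp(-qT) = 0.99791967
P = K * exp(-rT) * N(-d2) - S_0 * exp(-qT) * N(-d1)
N(-d1) = 0.72207113; N(-d2) = 0.74943229
P = 29.7200 * 0.99468299 * 0.74943229 - 28.1000 * 0.99791967 * 0.72207113 = 1.9067

Answer: Price = 1.9067


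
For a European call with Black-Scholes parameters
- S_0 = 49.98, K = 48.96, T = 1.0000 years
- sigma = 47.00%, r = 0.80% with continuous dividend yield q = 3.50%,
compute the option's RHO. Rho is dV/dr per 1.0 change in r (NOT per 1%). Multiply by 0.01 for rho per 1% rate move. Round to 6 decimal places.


d1 = 0.2214240153; d2 = -0.2485759847
phi(d1) = 0.3892813895; exp(-qT) = 0.9656054163; exp(-rT) = 0.9920319148
N(d2) = 0.4018443935
Rho = K*T*exp(-rT)*N(d2) = 48.9600 * 1.0000 * 0.9920319148 * 0.4018443935 = 19.517535

Answer: Rho = 19.517535


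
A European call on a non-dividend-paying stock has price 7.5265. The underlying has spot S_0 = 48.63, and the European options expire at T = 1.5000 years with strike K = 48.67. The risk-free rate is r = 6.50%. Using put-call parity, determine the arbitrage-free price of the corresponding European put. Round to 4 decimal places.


Put-call parity: C - P = S_0 * exp(-qT) - K * exp(-rT).
S_0 * exp(-qT) = 48.6300 * 1.00000000 = 48.63000000
K * exp(-rT) = 48.6700 * 0.90710234 = 44.14867096
P = C - S*exp(-qT) + K*exp(-rT)
P = 7.5265 - 48.63000000 + 44.14867096 = 3.0452

Answer: Put price = 3.0452


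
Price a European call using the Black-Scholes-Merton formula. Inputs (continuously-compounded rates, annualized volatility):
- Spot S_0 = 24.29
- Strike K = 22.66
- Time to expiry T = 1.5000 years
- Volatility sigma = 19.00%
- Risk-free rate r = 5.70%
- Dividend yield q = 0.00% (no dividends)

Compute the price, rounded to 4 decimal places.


d1 = (ln(S/K) + (r - q + 0.5*sigma^2) * T) / (sigma * sqrt(T)) = 0.78228317
d2 = d1 - sigma * sqrt(T) = 0.54958165
exp(-rT) = 0.91805314; exp(-qT) = 1.00000000
C = S_0 * exp(-qT) * N(d1) - K * exp(-rT) * N(d2)
N(d1) = 0.78297591; N(d2) = 0.70869682
C = 24.2900 * 1.00000000 * 0.78297591 - 22.6600 * 0.91805314 * 0.70869682 = 4.2754

Answer: Price = 4.2754


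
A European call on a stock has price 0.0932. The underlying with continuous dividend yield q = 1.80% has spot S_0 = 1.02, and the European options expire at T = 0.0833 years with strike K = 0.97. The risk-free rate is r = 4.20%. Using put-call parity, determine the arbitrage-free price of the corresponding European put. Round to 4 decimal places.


Answer: Put price = 0.0413

Derivation:
Put-call parity: C - P = S_0 * exp(-qT) - K * exp(-rT).
S_0 * exp(-qT) = 1.0200 * 0.99850172 = 1.01847176
K * exp(-rT) = 0.9700 * 0.99650751 = 0.96661229
P = C - S*exp(-qT) + K*exp(-rT)
P = 0.0932 - 1.01847176 + 0.96661229 = 0.0413


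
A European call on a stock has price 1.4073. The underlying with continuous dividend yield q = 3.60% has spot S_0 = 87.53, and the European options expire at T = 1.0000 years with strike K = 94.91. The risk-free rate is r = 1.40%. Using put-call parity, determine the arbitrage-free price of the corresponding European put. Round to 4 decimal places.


Answer: Put price = 10.5629

Derivation:
Put-call parity: C - P = S_0 * exp(-qT) - K * exp(-rT).
S_0 * exp(-qT) = 87.5300 * 0.96464029 = 84.43496489
K * exp(-rT) = 94.9100 * 0.98609754 = 93.59051793
P = C - S*exp(-qT) + K*exp(-rT)
P = 1.4073 - 84.43496489 + 93.59051793 = 10.5629


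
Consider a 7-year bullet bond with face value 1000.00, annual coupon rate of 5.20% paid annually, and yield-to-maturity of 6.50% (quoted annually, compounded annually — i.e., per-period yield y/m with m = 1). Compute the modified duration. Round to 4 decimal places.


Coupon per period c = face * coupon_rate / m = 52.000000
Periods per year m = 1; per-period yield y/m = 0.065000
Number of cashflows N = 7
Cashflows (t years, CF_t, discount factor 1/(1+y/m)^(m*t), PV):
  t = 1.0000: CF_t = 52.000000, DF = 0.938967, PV = 48.826291
  t = 2.0000: CF_t = 52.000000, DF = 0.881659, PV = 45.846283
  t = 3.0000: CF_t = 52.000000, DF = 0.827849, PV = 43.048153
  t = 4.0000: CF_t = 52.000000, DF = 0.777323, PV = 40.420801
  t = 5.0000: CF_t = 52.000000, DF = 0.729881, PV = 37.953803
  t = 6.0000: CF_t = 52.000000, DF = 0.685334, PV = 35.637374
  t = 7.0000: CF_t = 1052.000000, DF = 0.643506, PV = 676.968538
Price P = sum_t PV_t = 928.701243
First compute Macaulay numerator sum_t t * PV_t:
  t * PV_t at t = 1.0000: 48.826291
  t * PV_t at t = 2.0000: 91.692565
  t * PV_t at t = 3.0000: 129.144458
  t * PV_t at t = 4.0000: 161.683203
  t * PV_t at t = 5.0000: 189.769017
  t * PV_t at t = 6.0000: 213.824245
  t * PV_t at t = 7.0000: 4738.779766
Macaulay duration D = 5573.719546 / 928.701243 = 6.001628
Modified duration = D / (1 + y/m) = 6.001628 / (1 + 0.065000) = 5.635332

Answer: Modified duration = 5.6353
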